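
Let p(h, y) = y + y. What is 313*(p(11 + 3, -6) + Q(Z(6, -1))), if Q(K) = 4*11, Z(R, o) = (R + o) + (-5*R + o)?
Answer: 10016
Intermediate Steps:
Z(R, o) = -4*R + 2*o (Z(R, o) = (R + o) + (o - 5*R) = -4*R + 2*o)
Q(K) = 44
p(h, y) = 2*y
313*(p(11 + 3, -6) + Q(Z(6, -1))) = 313*(2*(-6) + 44) = 313*(-12 + 44) = 313*32 = 10016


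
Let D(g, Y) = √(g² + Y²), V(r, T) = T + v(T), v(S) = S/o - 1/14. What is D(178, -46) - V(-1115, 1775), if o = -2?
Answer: -6212/7 + 130*√2 ≈ -703.58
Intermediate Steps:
v(S) = -1/14 - S/2 (v(S) = S/(-2) - 1/14 = S*(-½) - 1*1/14 = -S/2 - 1/14 = -1/14 - S/2)
V(r, T) = -1/14 + T/2 (V(r, T) = T + (-1/14 - T/2) = -1/14 + T/2)
D(g, Y) = √(Y² + g²)
D(178, -46) - V(-1115, 1775) = √((-46)² + 178²) - (-1/14 + (½)*1775) = √(2116 + 31684) - (-1/14 + 1775/2) = √33800 - 1*6212/7 = 130*√2 - 6212/7 = -6212/7 + 130*√2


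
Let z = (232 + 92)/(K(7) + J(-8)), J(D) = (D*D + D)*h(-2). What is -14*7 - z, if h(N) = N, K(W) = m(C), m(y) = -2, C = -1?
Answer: -1808/19 ≈ -95.158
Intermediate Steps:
K(W) = -2
J(D) = -2*D - 2*D² (J(D) = (D*D + D)*(-2) = (D² + D)*(-2) = (D + D²)*(-2) = -2*D - 2*D²)
z = -54/19 (z = (232 + 92)/(-2 - 2*(-8)*(1 - 8)) = 324/(-2 - 2*(-8)*(-7)) = 324/(-2 - 112) = 324/(-114) = 324*(-1/114) = -54/19 ≈ -2.8421)
-14*7 - z = -14*7 - 1*(-54/19) = -98 + 54/19 = -1808/19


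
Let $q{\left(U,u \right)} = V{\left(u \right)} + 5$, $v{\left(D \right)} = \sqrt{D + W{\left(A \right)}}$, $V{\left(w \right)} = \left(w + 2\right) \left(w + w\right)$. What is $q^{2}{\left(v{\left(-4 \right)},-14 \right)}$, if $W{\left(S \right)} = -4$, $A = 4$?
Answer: $116281$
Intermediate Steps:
$V{\left(w \right)} = 2 w \left(2 + w\right)$ ($V{\left(w \right)} = \left(2 + w\right) 2 w = 2 w \left(2 + w\right)$)
$v{\left(D \right)} = \sqrt{-4 + D}$ ($v{\left(D \right)} = \sqrt{D - 4} = \sqrt{-4 + D}$)
$q{\left(U,u \right)} = 5 + 2 u \left(2 + u\right)$ ($q{\left(U,u \right)} = 2 u \left(2 + u\right) + 5 = 5 + 2 u \left(2 + u\right)$)
$q^{2}{\left(v{\left(-4 \right)},-14 \right)} = \left(5 + 2 \left(-14\right) \left(2 - 14\right)\right)^{2} = \left(5 + 2 \left(-14\right) \left(-12\right)\right)^{2} = \left(5 + 336\right)^{2} = 341^{2} = 116281$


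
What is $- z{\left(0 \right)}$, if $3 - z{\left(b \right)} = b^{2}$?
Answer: $-3$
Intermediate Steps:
$z{\left(b \right)} = 3 - b^{2}$
$- z{\left(0 \right)} = - (3 - 0^{2}) = - (3 - 0) = - (3 + 0) = \left(-1\right) 3 = -3$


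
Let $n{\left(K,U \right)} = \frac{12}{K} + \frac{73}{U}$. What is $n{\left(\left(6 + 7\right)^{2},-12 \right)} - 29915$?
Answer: $- \frac{60679813}{2028} \approx -29921.0$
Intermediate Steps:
$n{\left(\left(6 + 7\right)^{2},-12 \right)} - 29915 = \left(\frac{12}{\left(6 + 7\right)^{2}} + \frac{73}{-12}\right) - 29915 = \left(\frac{12}{13^{2}} + 73 \left(- \frac{1}{12}\right)\right) - 29915 = \left(\frac{12}{169} - \frac{73}{12}\right) - 29915 = - \frac{12193}{2028} - 29915 = - \frac{60679813}{2028}$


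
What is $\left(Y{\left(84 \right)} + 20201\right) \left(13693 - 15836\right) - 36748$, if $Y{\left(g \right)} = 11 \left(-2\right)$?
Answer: $-43280345$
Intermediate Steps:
$Y{\left(g \right)} = -22$
$\left(Y{\left(84 \right)} + 20201\right) \left(13693 - 15836\right) - 36748 = \left(-22 + 20201\right) \left(13693 - 15836\right) - 36748 = 20179 \left(-2143\right) - 36748 = -43243597 - 36748 = -43280345$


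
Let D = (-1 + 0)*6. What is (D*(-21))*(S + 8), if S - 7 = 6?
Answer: 2646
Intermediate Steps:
S = 13 (S = 7 + 6 = 13)
D = -6 (D = -1*6 = -6)
(D*(-21))*(S + 8) = (-6*(-21))*(13 + 8) = 126*21 = 2646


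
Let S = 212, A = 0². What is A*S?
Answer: 0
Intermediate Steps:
A = 0
A*S = 0*212 = 0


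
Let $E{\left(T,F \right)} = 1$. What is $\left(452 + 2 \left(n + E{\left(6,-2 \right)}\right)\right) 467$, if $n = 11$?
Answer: $222292$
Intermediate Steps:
$\left(452 + 2 \left(n + E{\left(6,-2 \right)}\right)\right) 467 = \left(452 + 2 \left(11 + 1\right)\right) 467 = \left(452 + 2 \cdot 12\right) 467 = \left(452 + 24\right) 467 = 476 \cdot 467 = 222292$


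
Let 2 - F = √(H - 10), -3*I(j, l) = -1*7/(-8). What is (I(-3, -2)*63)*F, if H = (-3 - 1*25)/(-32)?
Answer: -147/4 + 147*I*√146/32 ≈ -36.75 + 55.506*I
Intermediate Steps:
I(j, l) = -7/24 (I(j, l) = -(-1*7)/(3*(-8)) = -(-7)*(-1)/(3*8) = -⅓*7/8 = -7/24)
H = 7/8 (H = (-3 - 25)*(-1/32) = -28*(-1/32) = 7/8 ≈ 0.87500)
F = 2 - I*√146/4 (F = 2 - √(7/8 - 10) = 2 - √(-73/8) = 2 - I*√146/4 ≈ 2.0 - 3.0208*I)
(I(-3, -2)*63)*F = (-7/24*63)*(2 - I*√146/4) = -147*(2 - I*√146/4)/8 = -147/4 + 147*I*√146/32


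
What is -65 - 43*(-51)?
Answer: 2128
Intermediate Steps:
-65 - 43*(-51) = -65 + 2193 = 2128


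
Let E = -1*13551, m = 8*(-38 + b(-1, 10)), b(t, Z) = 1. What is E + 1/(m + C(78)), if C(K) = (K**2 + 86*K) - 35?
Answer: -168859010/12461 ≈ -13551.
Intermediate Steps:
C(K) = -35 + K**2 + 86*K
m = -296 (m = 8*(-38 + 1) = 8*(-37) = -296)
E = -13551
E + 1/(m + C(78)) = -13551 + 1/(-296 + (-35 + 78**2 + 86*78)) = -13551 + 1/(-296 + (-35 + 6084 + 6708)) = -13551 + 1/(-296 + 12757) = -13551 + 1/12461 = -168859010/12461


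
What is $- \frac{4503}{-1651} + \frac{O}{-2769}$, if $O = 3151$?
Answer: $\frac{558962}{351663} \approx 1.5895$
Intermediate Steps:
$- \frac{4503}{-1651} + \frac{O}{-2769} = - \frac{4503}{-1651} + \frac{3151}{-2769} = \left(-4503\right) \left(- \frac{1}{1651}\right) + 3151 \left(- \frac{1}{2769}\right) = \frac{4503}{1651} - \frac{3151}{2769} = \frac{558962}{351663}$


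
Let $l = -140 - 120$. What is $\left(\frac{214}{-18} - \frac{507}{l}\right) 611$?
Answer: $- \frac{1093079}{180} \approx -6072.7$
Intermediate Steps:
$l = -260$ ($l = -140 - 120 = -260$)
$\left(\frac{214}{-18} - \frac{507}{l}\right) 611 = \left(\frac{214}{-18} - \frac{507}{-260}\right) 611 = \left(214 \left(- \frac{1}{18}\right) - - \frac{39}{20}\right) 611 = \left(- \frac{107}{9} + \frac{39}{20}\right) 611 = \left(- \frac{1789}{180}\right) 611 = - \frac{1093079}{180}$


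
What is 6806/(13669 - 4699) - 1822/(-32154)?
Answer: 284038/348335 ≈ 0.81542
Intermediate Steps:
6806/(13669 - 4699) - 1822/(-32154) = 6806/8970 - 1822*(-1/32154) = 6806*(1/8970) + 911/16077 = 3403/4485 + 911/16077 = 284038/348335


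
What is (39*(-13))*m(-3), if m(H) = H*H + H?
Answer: -3042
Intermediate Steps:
m(H) = H + H² (m(H) = H² + H = H + H²)
(39*(-13))*m(-3) = (39*(-13))*(-3*(1 - 3)) = -(-1521)*(-2) = -507*6 = -3042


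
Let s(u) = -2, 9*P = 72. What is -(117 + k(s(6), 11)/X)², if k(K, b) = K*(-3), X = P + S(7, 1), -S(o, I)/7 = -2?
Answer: -1664100/121 ≈ -13753.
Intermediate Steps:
P = 8 (P = (⅑)*72 = 8)
S(o, I) = 14 (S(o, I) = -7*(-2) = 14)
X = 22 (X = 8 + 14 = 22)
k(K, b) = -3*K
-(117 + k(s(6), 11)/X)² = -(117 - 3*(-2)/22)² = -(117 + 6*(1/22))² = -(117 + 3/11)² = -(1290/11)² = -1*1664100/121 = -1664100/121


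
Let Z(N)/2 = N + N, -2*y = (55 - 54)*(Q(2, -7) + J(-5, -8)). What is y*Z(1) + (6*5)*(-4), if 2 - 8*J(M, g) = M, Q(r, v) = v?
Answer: -431/4 ≈ -107.75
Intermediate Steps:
J(M, g) = ¼ - M/8
y = 49/16 (y = -(55 - 54)*(-7 + (¼ - ⅛*(-5)))/2 = -(-7 + (¼ + 5/8))/2 = -(-7 + 7/8)/2 = -(-49)/(2*8) = -½*(-49/8) = 49/16 ≈ 3.0625)
Z(N) = 4*N (Z(N) = 2*(N + N) = 2*(2*N) = 4*N)
y*Z(1) + (6*5)*(-4) = 49*(4*1)/16 + (6*5)*(-4) = (49/16)*4 + 30*(-4) = 49/4 - 120 = -431/4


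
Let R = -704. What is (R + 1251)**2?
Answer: 299209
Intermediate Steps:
(R + 1251)**2 = (-704 + 1251)**2 = 547**2 = 299209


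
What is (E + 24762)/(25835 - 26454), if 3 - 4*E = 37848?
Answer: -61203/2476 ≈ -24.719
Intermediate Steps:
E = -37845/4 (E = ¾ - ¼*37848 = ¾ - 9462 = -37845/4 ≈ -9461.3)
(E + 24762)/(25835 - 26454) = (-37845/4 + 24762)/(25835 - 26454) = (61203/4)/(-619) = (61203/4)*(-1/619) = -61203/2476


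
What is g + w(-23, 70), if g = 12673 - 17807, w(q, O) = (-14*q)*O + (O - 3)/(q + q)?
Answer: 800609/46 ≈ 17405.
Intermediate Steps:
w(q, O) = (-3 + O)/(2*q) - 14*O*q (w(q, O) = -14*O*q + (-3 + O)/((2*q)) = -14*O*q + (-3 + O)*(1/(2*q)) = -14*O*q + (-3 + O)/(2*q) = (-3 + O)/(2*q) - 14*O*q)
g = -5134
g + w(-23, 70) = -5134 + (½)*(-3 + 70 - 28*70*(-23)²)/(-23) = -5134 + (½)*(-1/23)*(-3 + 70 - 28*70*529) = -5134 + (½)*(-1/23)*(-3 + 70 - 1036840) = -5134 + (½)*(-1/23)*(-1036773) = -5134 + 1036773/46 = 800609/46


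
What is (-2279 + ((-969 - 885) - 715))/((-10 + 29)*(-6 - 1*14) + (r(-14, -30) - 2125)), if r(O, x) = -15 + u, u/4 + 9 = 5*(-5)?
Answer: 303/166 ≈ 1.8253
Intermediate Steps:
u = -136 (u = -36 + 4*(5*(-5)) = -36 + 4*(-25) = -36 - 100 = -136)
r(O, x) = -151 (r(O, x) = -15 - 136 = -151)
(-2279 + ((-969 - 885) - 715))/((-10 + 29)*(-6 - 1*14) + (r(-14, -30) - 2125)) = (-2279 + ((-969 - 885) - 715))/((-10 + 29)*(-6 - 1*14) + (-151 - 2125)) = (-2279 + (-1854 - 715))/(19*(-6 - 14) - 2276) = (-2279 - 2569)/(19*(-20) - 2276) = -4848/(-380 - 2276) = -4848/(-2656) = -4848*(-1/2656) = 303/166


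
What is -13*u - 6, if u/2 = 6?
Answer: -162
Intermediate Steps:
u = 12 (u = 2*6 = 12)
-13*u - 6 = -13*12 - 6 = -156 - 6 = -162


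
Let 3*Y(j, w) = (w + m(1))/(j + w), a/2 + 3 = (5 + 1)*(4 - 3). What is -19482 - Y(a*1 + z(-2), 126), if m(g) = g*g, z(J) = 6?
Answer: -8065675/414 ≈ -19482.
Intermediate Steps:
m(g) = g²
a = 6 (a = -6 + 2*((5 + 1)*(4 - 3)) = -6 + 2*(6*1) = -6 + 2*6 = -6 + 12 = 6)
Y(j, w) = (1 + w)/(3*(j + w)) (Y(j, w) = ((w + 1²)/(j + w))/3 = ((w + 1)/(j + w))/3 = ((1 + w)/(j + w))/3 = (1 + w)/(3*(j + w)))
-19482 - Y(a*1 + z(-2), 126) = -19482 - (1 + 126)/(3*((6*1 + 6) + 126)) = -19482 - 127/(3*((6 + 6) + 126)) = -19482 - 127/(3*(12 + 126)) = -19482 - 127/(3*138) = -19482 - 1*127/414 = -19482 - 127/414 = -8065675/414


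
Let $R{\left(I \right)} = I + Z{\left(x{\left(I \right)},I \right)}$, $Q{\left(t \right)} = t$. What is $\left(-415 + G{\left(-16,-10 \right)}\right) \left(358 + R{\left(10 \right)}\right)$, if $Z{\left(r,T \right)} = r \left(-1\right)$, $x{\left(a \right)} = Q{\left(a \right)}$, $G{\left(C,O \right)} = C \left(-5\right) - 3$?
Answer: $-121004$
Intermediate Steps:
$G{\left(C,O \right)} = -3 - 5 C$ ($G{\left(C,O \right)} = - 5 C - 3 = -3 - 5 C$)
$x{\left(a \right)} = a$
$Z{\left(r,T \right)} = - r$
$R{\left(I \right)} = 0$ ($R{\left(I \right)} = I - I = 0$)
$\left(-415 + G{\left(-16,-10 \right)}\right) \left(358 + R{\left(10 \right)}\right) = \left(-415 - -77\right) \left(358 + 0\right) = \left(-415 + \left(-3 + 80\right)\right) 358 = \left(-415 + 77\right) 358 = \left(-338\right) 358 = -121004$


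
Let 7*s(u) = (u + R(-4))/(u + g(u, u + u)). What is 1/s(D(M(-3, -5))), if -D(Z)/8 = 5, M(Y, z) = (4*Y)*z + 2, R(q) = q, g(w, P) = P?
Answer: 210/11 ≈ 19.091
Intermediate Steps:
M(Y, z) = 2 + 4*Y*z (M(Y, z) = 4*Y*z + 2 = 2 + 4*Y*z)
D(Z) = -40 (D(Z) = -8*5 = -40)
s(u) = (-4 + u)/(21*u) (s(u) = ((u - 4)/(u + (u + u)))/7 = ((-4 + u)/(u + 2*u))/7 = ((-4 + u)/((3*u)))/7 = ((-4 + u)*(1/(3*u)))/7 = ((-4 + u)/(3*u))/7 = (-4 + u)/(21*u))
1/s(D(M(-3, -5))) = 1/((1/21)*(-4 - 40)/(-40)) = 1/((1/21)*(-1/40)*(-44)) = 1/(11/210) = 210/11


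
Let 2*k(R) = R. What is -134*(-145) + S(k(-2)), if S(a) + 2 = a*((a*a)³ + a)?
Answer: 19428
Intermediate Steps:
k(R) = R/2
S(a) = -2 + a*(a + a⁶) (S(a) = -2 + a*((a*a)³ + a) = -2 + a*((a²)³ + a) = -2 + a*(a⁶ + a) = -2 + a*(a + a⁶))
-134*(-145) + S(k(-2)) = -134*(-145) + (-2 + ((½)*(-2))² + ((½)*(-2))⁷) = 19430 + (-2 + (-1)² + (-1)⁷) = 19430 + (-2 + 1 - 1) = 19430 - 2 = 19428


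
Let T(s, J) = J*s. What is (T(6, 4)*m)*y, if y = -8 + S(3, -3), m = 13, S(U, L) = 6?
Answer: -624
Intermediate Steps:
y = -2 (y = -8 + 6 = -2)
(T(6, 4)*m)*y = ((4*6)*13)*(-2) = (24*13)*(-2) = 312*(-2) = -624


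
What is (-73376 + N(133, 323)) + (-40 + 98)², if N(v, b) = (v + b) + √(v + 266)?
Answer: -69556 + √399 ≈ -69536.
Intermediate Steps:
N(v, b) = b + v + √(266 + v) (N(v, b) = (b + v) + √(266 + v) = b + v + √(266 + v))
(-73376 + N(133, 323)) + (-40 + 98)² = (-73376 + (323 + 133 + √(266 + 133))) + (-40 + 98)² = (-73376 + (323 + 133 + √399)) + 58² = (-73376 + (456 + √399)) + 3364 = (-72920 + √399) + 3364 = -69556 + √399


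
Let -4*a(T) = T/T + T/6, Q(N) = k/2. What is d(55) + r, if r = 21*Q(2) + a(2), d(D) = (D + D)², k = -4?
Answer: 36173/3 ≈ 12058.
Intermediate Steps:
d(D) = 4*D² (d(D) = (2*D)² = 4*D²)
Q(N) = -2 (Q(N) = -4/2 = -4*½ = -2)
a(T) = -¼ - T/24 (a(T) = -(T/T + T/6)/4 = -(1 + T*(⅙))/4 = -(1 + T/6)/4 = -¼ - T/24)
r = -127/3 (r = 21*(-2) + (-¼ - 1/24*2) = -42 + (-¼ - 1/12) = -42 - ⅓ = -127/3 ≈ -42.333)
d(55) + r = 4*55² - 127/3 = 4*3025 - 127/3 = 12100 - 127/3 = 36173/3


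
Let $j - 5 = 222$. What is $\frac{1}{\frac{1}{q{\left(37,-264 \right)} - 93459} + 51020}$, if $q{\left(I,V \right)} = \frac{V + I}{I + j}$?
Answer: $\frac{24673403}{1258837020796} \approx 1.96 \cdot 10^{-5}$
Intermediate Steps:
$j = 227$ ($j = 5 + 222 = 227$)
$q{\left(I,V \right)} = \frac{I + V}{227 + I}$ ($q{\left(I,V \right)} = \frac{V + I}{I + 227} = \frac{I + V}{227 + I}$)
$\frac{1}{\frac{1}{q{\left(37,-264 \right)} - 93459} + 51020} = \frac{1}{\frac{1}{\frac{37 - 264}{227 + 37} - 93459} + 51020} = \frac{1}{\frac{1}{\frac{1}{264} \left(-227\right) - 93459} + 51020} = \frac{1}{\frac{1}{- \frac{227}{264} - 93459} + 51020} = \frac{1}{\frac{1}{- \frac{24673403}{264}} + 51020} = \frac{1}{- \frac{264}{24673403} + 51020} = \frac{1}{\frac{1258837020796}{24673403}} = \frac{24673403}{1258837020796}$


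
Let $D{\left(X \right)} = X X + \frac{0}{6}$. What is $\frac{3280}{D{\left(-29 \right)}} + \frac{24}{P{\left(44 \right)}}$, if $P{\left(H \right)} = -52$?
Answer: $\frac{37594}{10933} \approx 3.4386$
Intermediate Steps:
$D{\left(X \right)} = X^{2}$ ($D{\left(X \right)} = X^{2} + 0 \cdot \frac{1}{6} = X^{2} + 0 = X^{2}$)
$\frac{3280}{D{\left(-29 \right)}} + \frac{24}{P{\left(44 \right)}} = \frac{3280}{\left(-29\right)^{2}} + \frac{24}{-52} = \frac{3280}{841} + 24 \left(- \frac{1}{52}\right) = 3280 \cdot \frac{1}{841} - \frac{6}{13} = \frac{3280}{841} - \frac{6}{13} = \frac{37594}{10933}$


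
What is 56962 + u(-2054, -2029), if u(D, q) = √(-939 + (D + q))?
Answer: 56962 + 9*I*√62 ≈ 56962.0 + 70.866*I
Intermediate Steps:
u(D, q) = √(-939 + D + q)
56962 + u(-2054, -2029) = 56962 + √(-939 - 2054 - 2029) = 56962 + √(-5022) = 56962 + 9*I*√62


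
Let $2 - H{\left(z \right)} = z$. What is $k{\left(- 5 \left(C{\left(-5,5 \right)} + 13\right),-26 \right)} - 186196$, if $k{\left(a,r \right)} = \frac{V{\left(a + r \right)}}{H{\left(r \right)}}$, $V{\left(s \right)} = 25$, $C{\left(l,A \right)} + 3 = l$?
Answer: $- \frac{5213463}{28} \approx -1.862 \cdot 10^{5}$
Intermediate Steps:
$H{\left(z \right)} = 2 - z$
$C{\left(l,A \right)} = -3 + l$
$k{\left(a,r \right)} = \frac{25}{2 - r}$
$k{\left(- 5 \left(C{\left(-5,5 \right)} + 13\right),-26 \right)} - 186196 = - \frac{25}{-2 - 26} - 186196 = - \frac{25}{-28} - 186196 = \left(-25\right) \left(- \frac{1}{28}\right) - 186196 = \frac{25}{28} - 186196 = - \frac{5213463}{28}$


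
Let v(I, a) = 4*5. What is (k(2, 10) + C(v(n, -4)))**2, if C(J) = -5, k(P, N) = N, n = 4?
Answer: 25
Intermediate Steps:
v(I, a) = 20
(k(2, 10) + C(v(n, -4)))**2 = (10 - 5)**2 = 5**2 = 25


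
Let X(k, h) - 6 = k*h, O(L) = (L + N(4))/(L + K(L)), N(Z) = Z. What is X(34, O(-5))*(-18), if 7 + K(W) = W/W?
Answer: -1800/11 ≈ -163.64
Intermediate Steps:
K(W) = -6 (K(W) = -7 + W/W = -7 + 1 = -6)
O(L) = (4 + L)/(-6 + L) (O(L) = (L + 4)/(L - 6) = (4 + L)/(-6 + L))
X(k, h) = 6 + h*k (X(k, h) = 6 + k*h = 6 + h*k)
X(34, O(-5))*(-18) = (6 + ((4 - 5)/(-6 - 5))*34)*(-18) = (6 + (-1/(-11))*34)*(-18) = (6 - 1/11*(-1)*34)*(-18) = (6 + (1/11)*34)*(-18) = (6 + 34/11)*(-18) = (100/11)*(-18) = -1800/11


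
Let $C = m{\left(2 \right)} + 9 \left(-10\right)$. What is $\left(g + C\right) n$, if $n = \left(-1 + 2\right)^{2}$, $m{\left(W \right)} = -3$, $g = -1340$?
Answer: $-1433$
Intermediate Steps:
$C = -93$ ($C = -3 + 9 \left(-10\right) = -3 - 90 = -93$)
$n = 1$ ($n = 1^{2} = 1$)
$\left(g + C\right) n = \left(-1340 - 93\right) 1 = \left(-1433\right) 1 = -1433$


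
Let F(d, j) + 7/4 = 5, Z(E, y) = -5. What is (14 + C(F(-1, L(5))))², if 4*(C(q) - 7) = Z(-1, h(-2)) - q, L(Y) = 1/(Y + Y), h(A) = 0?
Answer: 91809/256 ≈ 358.63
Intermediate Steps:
L(Y) = 1/(2*Y)
F(d, j) = 13/4 (F(d, j) = -7/4 + 5 = 13/4)
C(q) = 23/4 - q/4 (C(q) = 7 + (-5 - q)/4 = 7 + (-5/4 - q/4) = 23/4 - q/4)
(14 + C(F(-1, L(5))))² = (14 + (23/4 - ¼*13/4))² = (14 + (23/4 - 13/16))² = (14 + 79/16)² = (303/16)² = 91809/256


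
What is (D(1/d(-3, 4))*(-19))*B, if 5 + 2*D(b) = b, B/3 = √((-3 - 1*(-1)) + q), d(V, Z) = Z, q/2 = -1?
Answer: 1083*I/4 ≈ 270.75*I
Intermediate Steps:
q = -2 (q = 2*(-1) = -2)
B = 6*I (B = 3*√((-3 - 1*(-1)) - 2) = 3*√((-3 + 1) - 2) = 3*√(-2 - 2) = 3*√(-4) = 3*(2*I) = 6*I ≈ 6.0*I)
D(b) = -5/2 + b/2
(D(1/d(-3, 4))*(-19))*B = ((-5/2 + (½)/4)*(-19))*(6*I) = ((-5/2 + (½)*(¼))*(-19))*(6*I) = ((-5/2 + ⅛)*(-19))*(6*I) = (-19/8*(-19))*(6*I) = 361*(6*I)/8 = 1083*I/4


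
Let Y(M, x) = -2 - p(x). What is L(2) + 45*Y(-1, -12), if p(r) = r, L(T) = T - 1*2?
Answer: 450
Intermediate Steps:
L(T) = -2 + T (L(T) = T - 2 = -2 + T)
Y(M, x) = -2 - x
L(2) + 45*Y(-1, -12) = (-2 + 2) + 45*(-2 - 1*(-12)) = 0 + 45*(-2 + 12) = 0 + 45*10 = 0 + 450 = 450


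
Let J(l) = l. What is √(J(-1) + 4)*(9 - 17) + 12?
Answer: 12 - 8*√3 ≈ -1.8564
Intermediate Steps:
√(J(-1) + 4)*(9 - 17) + 12 = √(-1 + 4)*(9 - 17) + 12 = √3*(-8) + 12 = -8*√3 + 12 = 12 - 8*√3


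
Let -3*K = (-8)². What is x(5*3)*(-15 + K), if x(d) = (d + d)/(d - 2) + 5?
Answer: -10355/39 ≈ -265.51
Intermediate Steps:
K = -64/3 (K = -⅓*(-8)² = -⅓*64 = -64/3 ≈ -21.333)
x(d) = 5 + 2*d/(-2 + d) (x(d) = (2*d)/(-2 + d) + 5 = 2*d/(-2 + d) + 5 = 5 + 2*d/(-2 + d))
x(5*3)*(-15 + K) = ((-10 + 7*(5*3))/(-2 + 5*3))*(-15 - 64/3) = ((-10 + 7*15)/(-2 + 15))*(-109/3) = ((-10 + 105)/13)*(-109/3) = ((1/13)*95)*(-109/3) = (95/13)*(-109/3) = -10355/39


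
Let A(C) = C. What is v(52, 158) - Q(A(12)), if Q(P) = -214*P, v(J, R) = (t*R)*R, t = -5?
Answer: -122252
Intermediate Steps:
v(J, R) = -5*R² (v(J, R) = (-5*R)*R = -5*R²)
v(52, 158) - Q(A(12)) = -5*158² - (-214)*12 = -5*24964 - 1*(-2568) = -124820 + 2568 = -122252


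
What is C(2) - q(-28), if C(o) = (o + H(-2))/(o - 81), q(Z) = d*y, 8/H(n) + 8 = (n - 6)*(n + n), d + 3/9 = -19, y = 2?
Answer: 9157/237 ≈ 38.637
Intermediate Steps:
d = -58/3 (d = -⅓ - 19 = -58/3 ≈ -19.333)
H(n) = 8/(-8 + 2*n*(-6 + n)) (H(n) = 8/(-8 + (n - 6)*(n + n)) = 8/(-8 + (-6 + n)*(2*n)) = 8/(-8 + 2*n*(-6 + n)))
q(Z) = -116/3 (q(Z) = -58/3*2 = -116/3)
C(o) = (⅓ + o)/(-81 + o) (C(o) = (o + 4/(-4 + (-2)² - 6*(-2)))/(o - 81) = (o + 4/(-4 + 4 + 12))/(-81 + o) = (o + 4/12)/(-81 + o) = (o + 4*(1/12))/(-81 + o) = (o + ⅓)/(-81 + o) = (⅓ + o)/(-81 + o))
C(2) - q(-28) = (⅓ + 2)/(-81 + 2) - 1*(-116/3) = (7/3)/(-79) + 116/3 = -1/79*7/3 + 116/3 = -7/237 + 116/3 = 9157/237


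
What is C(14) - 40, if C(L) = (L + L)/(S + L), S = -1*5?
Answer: -332/9 ≈ -36.889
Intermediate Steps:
S = -5
C(L) = 2*L/(-5 + L) (C(L) = (L + L)/(-5 + L) = (2*L)/(-5 + L) = 2*L/(-5 + L))
C(14) - 40 = 2*14/(-5 + 14) - 40 = 2*14/9 - 40 = 2*14*(⅑) - 40 = 28/9 - 40 = -332/9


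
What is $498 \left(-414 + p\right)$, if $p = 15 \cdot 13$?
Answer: $-109062$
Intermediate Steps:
$p = 195$
$498 \left(-414 + p\right) = 498 \left(-414 + 195\right) = 498 \left(-219\right) = -109062$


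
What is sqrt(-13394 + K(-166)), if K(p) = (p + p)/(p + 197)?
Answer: I*sqrt(12881926)/31 ≈ 115.78*I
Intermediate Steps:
K(p) = 2*p/(197 + p) (K(p) = (2*p)/(197 + p) = 2*p/(197 + p))
sqrt(-13394 + K(-166)) = sqrt(-13394 + 2*(-166)/(197 - 166)) = sqrt(-13394 + 2*(-166)/31) = sqrt(-13394 + 2*(-166)*(1/31)) = sqrt(-13394 - 332/31) = sqrt(-415546/31) = I*sqrt(12881926)/31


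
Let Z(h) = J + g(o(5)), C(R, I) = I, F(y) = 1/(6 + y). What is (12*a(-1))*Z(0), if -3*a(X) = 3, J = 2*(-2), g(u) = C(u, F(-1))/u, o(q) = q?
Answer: 1188/25 ≈ 47.520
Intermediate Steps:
g(u) = 1/(5*u) (g(u) = 1/((6 - 1)*u) = 1/(5*u))
J = -4
Z(h) = -99/25 (Z(h) = -4 + (⅕)/5 = -4 + (⅕)*(⅕) = -4 + 1/25 = -99/25)
a(X) = -1 (a(X) = -⅓*3 = -1)
(12*a(-1))*Z(0) = (12*(-1))*(-99/25) = -12*(-99/25) = 1188/25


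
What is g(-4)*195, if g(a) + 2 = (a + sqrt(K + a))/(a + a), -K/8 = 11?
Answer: -585/2 - 195*I*sqrt(23)/4 ≈ -292.5 - 233.8*I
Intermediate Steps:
K = -88 (K = -8*11 = -88)
g(a) = -2 + (a + sqrt(-88 + a))/(2*a) (g(a) = -2 + (a + sqrt(-88 + a))/(a + a) = -2 + (a + sqrt(-88 + a))/((2*a)) = -2 + (a + sqrt(-88 + a))*(1/(2*a)) = -2 + (a + sqrt(-88 + a))/(2*a))
g(-4)*195 = ((1/2)*(sqrt(-88 - 4) - 3*(-4))/(-4))*195 = ((1/2)*(-1/4)*(sqrt(-92) + 12))*195 = ((1/2)*(-1/4)*(2*I*sqrt(23) + 12))*195 = ((1/2)*(-1/4)*(12 + 2*I*sqrt(23)))*195 = (-3/2 - I*sqrt(23)/4)*195 = -585/2 - 195*I*sqrt(23)/4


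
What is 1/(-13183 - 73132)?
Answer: -1/86315 ≈ -1.1585e-5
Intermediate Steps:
1/(-13183 - 73132) = 1/(-86315) = -1/86315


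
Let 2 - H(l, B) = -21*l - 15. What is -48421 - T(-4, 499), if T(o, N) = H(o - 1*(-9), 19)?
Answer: -48543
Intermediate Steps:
H(l, B) = 17 + 21*l (H(l, B) = 2 - (-21*l - 15) = 2 - (-15 - 21*l) = 2 + (15 + 21*l) = 17 + 21*l)
T(o, N) = 206 + 21*o (T(o, N) = 17 + 21*(o - 1*(-9)) = 17 + 21*(o + 9) = 17 + 21*(9 + o) = 17 + (189 + 21*o) = 206 + 21*o)
-48421 - T(-4, 499) = -48421 - (206 + 21*(-4)) = -48421 - (206 - 84) = -48421 - 1*122 = -48421 - 122 = -48543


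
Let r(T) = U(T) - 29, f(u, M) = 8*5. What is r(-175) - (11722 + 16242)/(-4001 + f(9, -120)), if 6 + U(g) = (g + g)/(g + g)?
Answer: -106710/3961 ≈ -26.940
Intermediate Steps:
U(g) = -5 (U(g) = -6 + (g + g)/(g + g) = -6 + (2*g)/((2*g)) = -6 + (2*g)*(1/(2*g)) = -6 + 1 = -5)
f(u, M) = 40
r(T) = -34 (r(T) = -5 - 29 = -34)
r(-175) - (11722 + 16242)/(-4001 + f(9, -120)) = -34 - (11722 + 16242)/(-4001 + 40) = -34 - 27964/(-3961) = -34 - 27964*(-1)/3961 = -34 - 1*(-27964/3961) = -34 + 27964/3961 = -106710/3961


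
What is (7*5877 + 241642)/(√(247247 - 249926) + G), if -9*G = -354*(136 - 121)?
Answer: 166840790/350779 - 282781*I*√2679/350779 ≈ 475.63 - 41.726*I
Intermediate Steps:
G = 590 (G = -(-118)*(136 - 121)/3 = -(-118)*15/3 = -⅑*(-5310) = 590)
(7*5877 + 241642)/(√(247247 - 249926) + G) = (7*5877 + 241642)/(√(247247 - 249926) + 590) = (41139 + 241642)/(√(-2679) + 590) = 282781/(I*√2679 + 590) = 282781/(590 + I*√2679)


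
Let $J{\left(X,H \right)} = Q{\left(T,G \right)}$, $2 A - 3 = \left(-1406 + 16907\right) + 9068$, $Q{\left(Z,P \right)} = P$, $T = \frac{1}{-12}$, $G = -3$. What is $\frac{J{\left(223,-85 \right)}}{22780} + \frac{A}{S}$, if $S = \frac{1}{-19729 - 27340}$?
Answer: $- \frac{13173440140523}{22780} \approx -5.7829 \cdot 10^{8}$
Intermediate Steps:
$S = - \frac{1}{47069}$ ($S = \frac{1}{-47069} = - \frac{1}{47069} \approx -2.1245 \cdot 10^{-5}$)
$T = - \frac{1}{12} \approx -0.083333$
$A = 12286$ ($A = \frac{3}{2} + \frac{\left(-1406 + 16907\right) + 9068}{2} = \frac{3}{2} + \frac{15501 + 9068}{2} = \frac{3}{2} + \frac{1}{2} \cdot 24569 = \frac{3}{2} + \frac{24569}{2} = 12286$)
$J{\left(X,H \right)} = -3$
$\frac{J{\left(223,-85 \right)}}{22780} + \frac{A}{S} = - \frac{3}{22780} + \frac{12286}{- \frac{1}{47069}} = \left(-3\right) \frac{1}{22780} + 12286 \left(-47069\right) = - \frac{3}{22780} - 578289734 = - \frac{13173440140523}{22780}$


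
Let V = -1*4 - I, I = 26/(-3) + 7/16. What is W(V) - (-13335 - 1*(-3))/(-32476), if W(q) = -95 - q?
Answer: -38830781/389712 ≈ -99.640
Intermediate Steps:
I = -395/48 (I = 26*(-1/3) + 7*(1/16) = -26/3 + 7/16 = -395/48 ≈ -8.2292)
V = 203/48 (V = -1*4 - 1*(-395/48) = -4 + 395/48 = 203/48 ≈ 4.2292)
W(V) - (-13335 - 1*(-3))/(-32476) = (-95 - 1*203/48) - (-13335 - 1*(-3))/(-32476) = (-95 - 203/48) - (-13335 + 3)*(-1)/32476 = -4763/48 - (-13332)*(-1)/32476 = -4763/48 - 1*3333/8119 = -4763/48 - 3333/8119 = -38830781/389712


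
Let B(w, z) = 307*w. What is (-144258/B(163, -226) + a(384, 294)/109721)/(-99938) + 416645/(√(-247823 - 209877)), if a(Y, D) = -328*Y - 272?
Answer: 11072253601/274357221044609 - 3623*I*√4577/398 ≈ 4.0357e-5 - 615.85*I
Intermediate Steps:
a(Y, D) = -272 - 328*Y
(-144258/B(163, -226) + a(384, 294)/109721)/(-99938) + 416645/(√(-247823 - 209877)) = (-144258/(307*163) + (-272 - 328*384)/109721)/(-99938) + 416645/(√(-247823 - 209877)) = (-144258/50041 + (-272 - 125952)*(1/109721))*(-1/99938) + 416645/(√(-457700)) = (-144258*1/50041 - 126224*1/109721)*(-1/99938) + 416645/((10*I*√4577)) = (-144258/50041 - 126224/109721)*(-1/99938) + 416645*(-I*√4577/45770) = -22144507202/5490548561*(-1/99938) - 3623*I*√4577/398 = 11072253601/274357221044609 - 3623*I*√4577/398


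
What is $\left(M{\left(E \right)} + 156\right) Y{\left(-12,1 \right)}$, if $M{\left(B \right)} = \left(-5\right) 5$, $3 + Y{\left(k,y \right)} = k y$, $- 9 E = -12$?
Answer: $-1965$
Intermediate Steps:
$E = \frac{4}{3}$ ($E = \left(- \frac{1}{9}\right) \left(-12\right) = \frac{4}{3} \approx 1.3333$)
$Y{\left(k,y \right)} = -3 + k y$
$M{\left(B \right)} = -25$
$\left(M{\left(E \right)} + 156\right) Y{\left(-12,1 \right)} = \left(-25 + 156\right) \left(-3 - 12\right) = 131 \left(-3 - 12\right) = 131 \left(-15\right) = -1965$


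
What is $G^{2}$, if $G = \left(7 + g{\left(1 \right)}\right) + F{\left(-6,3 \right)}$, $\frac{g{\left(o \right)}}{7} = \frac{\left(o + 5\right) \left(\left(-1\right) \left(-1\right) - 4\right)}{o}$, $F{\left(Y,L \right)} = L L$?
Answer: $12100$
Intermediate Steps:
$F{\left(Y,L \right)} = L^{2}$
$g{\left(o \right)} = \frac{7 \left(-15 - 3 o\right)}{o}$ ($g{\left(o \right)} = 7 \frac{\left(o + 5\right) \left(\left(-1\right) \left(-1\right) - 4\right)}{o} = 7 \frac{\left(5 + o\right) \left(1 - 4\right)}{o} = 7 \frac{\left(5 + o\right) \left(-3\right)}{o} = 7 \frac{-15 - 3 o}{o} = \frac{7 \left(-15 - 3 o\right)}{o}$)
$G = -110$ ($G = \left(7 - \left(21 + \frac{105}{1}\right)\right) + 3^{2} = \left(7 - 126\right) + 9 = -119 + 9 = -110$)
$G^{2} = \left(-110\right)^{2} = 12100$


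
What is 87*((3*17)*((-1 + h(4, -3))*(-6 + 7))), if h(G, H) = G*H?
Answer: -57681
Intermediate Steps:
87*((3*17)*((-1 + h(4, -3))*(-6 + 7))) = 87*((3*17)*((-1 + 4*(-3))*(-6 + 7))) = 87*(51*((-1 - 12)*1)) = 87*(51*(-13*1)) = 87*(51*(-13)) = 87*(-663) = -57681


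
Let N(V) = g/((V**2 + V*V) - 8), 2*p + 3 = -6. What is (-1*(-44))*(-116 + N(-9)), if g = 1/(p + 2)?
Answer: -178644/35 ≈ -5104.1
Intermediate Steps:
p = -9/2 (p = -3/2 + (1/2)*(-6) = -3/2 - 3 = -9/2 ≈ -4.5000)
g = -2/5 (g = 1/(-9/2 + 2) = 1/(-5/2) = -2/5 ≈ -0.40000)
N(V) = -2/(5*(-8 + 2*V**2)) (N(V) = -2/(5*((V**2 + V*V) - 8)) = -2/(5*((V**2 + V**2) - 8)) = -2/(5*(2*V**2 - 8)) = -2/(5*(-8 + 2*V**2)))
(-1*(-44))*(-116 + N(-9)) = (-1*(-44))*(-116 - 1/(-20 + 5*(-9)**2)) = 44*(-116 - 1/(-20 + 5*81)) = 44*(-116 - 1/(-20 + 405)) = 44*(-116 - 1/385) = 44*(-44661/385) = -178644/35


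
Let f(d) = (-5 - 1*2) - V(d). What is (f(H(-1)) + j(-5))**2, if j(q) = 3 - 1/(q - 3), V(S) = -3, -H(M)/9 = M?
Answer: 49/64 ≈ 0.76563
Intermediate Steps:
H(M) = -9*M
j(q) = 3 - 1/(-3 + q)
f(d) = -4 (f(d) = (-5 - 1*2) - 1*(-3) = (-5 - 2) + 3 = -7 + 3 = -4)
(f(H(-1)) + j(-5))**2 = (-4 + (-10 + 3*(-5))/(-3 - 5))**2 = (-4 + (-10 - 15)/(-8))**2 = (-4 - 1/8*(-25))**2 = (-4 + 25/8)**2 = (-7/8)**2 = 49/64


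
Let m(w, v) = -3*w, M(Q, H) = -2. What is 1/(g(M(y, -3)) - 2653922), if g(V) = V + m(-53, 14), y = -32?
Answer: -1/2653765 ≈ -3.7682e-7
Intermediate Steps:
g(V) = 159 + V (g(V) = V - 3*(-53) = V + 159 = 159 + V)
1/(g(M(y, -3)) - 2653922) = 1/((159 - 2) - 2653922) = 1/(157 - 2653922) = 1/(-2653765) = -1/2653765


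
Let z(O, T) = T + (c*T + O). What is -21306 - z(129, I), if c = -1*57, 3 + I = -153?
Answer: -30171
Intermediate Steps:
I = -156 (I = -3 - 153 = -156)
c = -57
z(O, T) = O - 56*T (z(O, T) = T + (-57*T + O) = T + (O - 57*T) = O - 56*T)
-21306 - z(129, I) = -21306 - (129 - 56*(-156)) = -21306 - (129 + 8736) = -21306 - 1*8865 = -21306 - 8865 = -30171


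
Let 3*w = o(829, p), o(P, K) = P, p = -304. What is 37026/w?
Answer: 111078/829 ≈ 133.99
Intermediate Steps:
w = 829/3 (w = (⅓)*829 = 829/3 ≈ 276.33)
37026/w = 37026/(829/3) = 37026*(3/829) = 111078/829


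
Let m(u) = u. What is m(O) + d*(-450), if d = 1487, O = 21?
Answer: -669129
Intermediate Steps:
m(O) + d*(-450) = 21 + 1487*(-450) = 21 - 669150 = -669129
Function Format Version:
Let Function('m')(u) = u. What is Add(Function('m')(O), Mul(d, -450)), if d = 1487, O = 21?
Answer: -669129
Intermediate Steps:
Add(Function('m')(O), Mul(d, -450)) = Add(21, Mul(1487, -450)) = Add(21, -669150) = -669129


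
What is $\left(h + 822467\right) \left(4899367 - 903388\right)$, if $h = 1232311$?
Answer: $8210849737662$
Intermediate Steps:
$\left(h + 822467\right) \left(4899367 - 903388\right) = \left(1232311 + 822467\right) \left(4899367 - 903388\right) = 2054778 \cdot 3995979 = 8210849737662$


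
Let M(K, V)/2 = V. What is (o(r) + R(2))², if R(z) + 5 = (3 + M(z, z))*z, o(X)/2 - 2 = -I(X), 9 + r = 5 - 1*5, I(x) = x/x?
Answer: 121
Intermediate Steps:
I(x) = 1
M(K, V) = 2*V
r = -9 (r = -9 + (5 - 1*5) = -9 + (5 - 5) = -9 + 0 = -9)
o(X) = 2 (o(X) = 4 + 2*(-1*1) = 4 + 2*(-1) = 4 - 2 = 2)
R(z) = -5 + z*(3 + 2*z) (R(z) = -5 + (3 + 2*z)*z = -5 + z*(3 + 2*z))
(o(r) + R(2))² = (2 + (-5 + 2*2² + 3*2))² = (2 + (-5 + 2*4 + 6))² = (2 + (-5 + 8 + 6))² = (2 + 9)² = 11² = 121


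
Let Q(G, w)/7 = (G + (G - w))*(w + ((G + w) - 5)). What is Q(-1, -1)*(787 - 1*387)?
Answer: 22400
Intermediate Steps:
Q(G, w) = 7*(-w + 2*G)*(-5 + G + 2*w) (Q(G, w) = 7*((G + (G - w))*(w + ((G + w) - 5))) = 7*((-w + 2*G)*(w + (-5 + G + w))) = 7*((-w + 2*G)*(-5 + G + 2*w)) = 7*(-w + 2*G)*(-5 + G + 2*w))
Q(-1, -1)*(787 - 1*387) = (-70*(-1) - 14*(-1)² + 14*(-1)² + 35*(-1) + 21*(-1)*(-1))*(787 - 1*387) = (70 - 14*1 + 14*1 - 35 + 21)*(787 - 387) = (70 - 14 + 14 - 35 + 21)*400 = 56*400 = 22400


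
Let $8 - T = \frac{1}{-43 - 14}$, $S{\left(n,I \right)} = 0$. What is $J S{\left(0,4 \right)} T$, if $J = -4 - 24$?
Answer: $0$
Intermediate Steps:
$T = \frac{457}{57}$ ($T = 8 - \frac{1}{-43 - 14} = 8 - \frac{1}{-57} = 8 - - \frac{1}{57} = 8 + \frac{1}{57} = \frac{457}{57} \approx 8.0175$)
$J = -28$ ($J = -4 - 24 = -28$)
$J S{\left(0,4 \right)} T = \left(-28\right) 0 \cdot \frac{457}{57} = 0 \cdot \frac{457}{57} = 0$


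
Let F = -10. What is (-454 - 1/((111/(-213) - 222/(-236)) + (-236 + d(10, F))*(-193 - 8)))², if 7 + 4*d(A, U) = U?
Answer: 134951868675543508808164/654737411771254681 ≈ 2.0612e+5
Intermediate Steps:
d(A, U) = -7/4 + U/4
(-454 - 1/((111/(-213) - 222/(-236)) + (-236 + d(10, F))*(-193 - 8)))² = (-454 - 1/((111/(-213) - 222/(-236)) + (-236 + (-7/4 + (¼)*(-10)))*(-193 - 8)))² = (-454 - 1/((111*(-1/213) - 222*(-1/236)) + (-236 + (-7/4 - 5/2))*(-201)))² = (-454 - 1/((-37/71 + 111/118) + (-236 - 17/4)*(-201)))² = (-454 - 1/(3515/8378 - 961/4*(-201)))² = (-454 - 1/(3515/8378 + 193161/4))² = (-454 - 1/809158459/16756)² = (-454 - 1*16756/809158459)² = (-454 - 16756/809158459)² = (-367357957142/809158459)² = 134951868675543508808164/654737411771254681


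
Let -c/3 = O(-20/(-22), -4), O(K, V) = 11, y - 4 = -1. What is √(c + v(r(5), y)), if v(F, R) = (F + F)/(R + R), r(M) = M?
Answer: I*√282/3 ≈ 5.5976*I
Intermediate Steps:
y = 3 (y = 4 - 1 = 3)
c = -33 (c = -3*11 = -33)
v(F, R) = F/R (v(F, R) = (2*F)/((2*R)) = (2*F)*(1/(2*R)) = F/R)
√(c + v(r(5), y)) = √(-33 + 5/3) = √(-94/3) = I*√282/3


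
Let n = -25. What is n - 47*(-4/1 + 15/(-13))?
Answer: 2824/13 ≈ 217.23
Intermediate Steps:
n - 47*(-4/1 + 15/(-13)) = -25 - 47*(-4/1 + 15/(-13)) = -25 - 47*(-4*1 + 15*(-1/13)) = -25 - 47*(-4 - 15/13) = -25 - 47*(-67/13) = -25 + 3149/13 = 2824/13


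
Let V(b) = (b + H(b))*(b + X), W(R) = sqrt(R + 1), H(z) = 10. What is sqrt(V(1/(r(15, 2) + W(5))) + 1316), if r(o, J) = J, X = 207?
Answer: sqrt(151156 + 61817*sqrt(6))/(2 + sqrt(6))**(3/2) ≈ 58.607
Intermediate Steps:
W(R) = sqrt(1 + R)
V(b) = (10 + b)*(207 + b) (V(b) = (b + 10)*(b + 207) = (10 + b)*(207 + b))
sqrt(V(1/(r(15, 2) + W(5))) + 1316) = sqrt((2070 + (1/(2 + sqrt(1 + 5)))**2 + 217/(2 + sqrt(1 + 5))) + 1316) = sqrt((2070 + (1/(2 + sqrt(6)))**2 + 217/(2 + sqrt(6))) + 1316) = sqrt((2070 + (2 + sqrt(6))**(-2) + 217/(2 + sqrt(6))) + 1316) = sqrt(3386 + (2 + sqrt(6))**(-2) + 217/(2 + sqrt(6)))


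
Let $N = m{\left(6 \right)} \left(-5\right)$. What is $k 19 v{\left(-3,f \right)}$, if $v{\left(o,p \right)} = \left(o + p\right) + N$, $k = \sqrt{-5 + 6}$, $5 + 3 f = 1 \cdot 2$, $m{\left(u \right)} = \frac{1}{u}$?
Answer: $- \frac{551}{6} \approx -91.833$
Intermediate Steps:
$f = -1$ ($f = - \frac{5}{3} + \frac{1 \cdot 2}{3} = - \frac{5}{3} + \frac{1}{3} \cdot 2 = - \frac{5}{3} + \frac{2}{3} = -1$)
$k = 1$ ($k = \sqrt{1} = 1$)
$N = - \frac{5}{6}$ ($N = \frac{1}{6} \left(-5\right) = - \frac{5}{6} \approx -0.83333$)
$v{\left(o,p \right)} = - \frac{5}{6} + o + p$ ($v{\left(o,p \right)} = \left(o + p\right) - \frac{5}{6} = - \frac{5}{6} + o + p$)
$k 19 v{\left(-3,f \right)} = 1 \cdot 19 \left(- \frac{5}{6} - 3 - 1\right) = 19 \left(- \frac{29}{6}\right) = - \frac{551}{6}$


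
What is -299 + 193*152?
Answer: 29037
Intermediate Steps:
-299 + 193*152 = -299 + 29336 = 29037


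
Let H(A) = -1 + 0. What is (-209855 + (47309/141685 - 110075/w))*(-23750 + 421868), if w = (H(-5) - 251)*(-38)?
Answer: -2699062575007441489/32304180 ≈ -8.3551e+10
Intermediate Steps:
H(A) = -1
w = 9576 (w = (-1 - 251)*(-38) = -252*(-38) = 9576)
(-209855 + (47309/141685 - 110075/w))*(-23750 + 421868) = (-209855 + (47309/141685 - 110075/9576))*(-23750 + 421868) = (-209855 + (47309*(1/141685) - 110075*1/9576))*398118 = (-209855 + (47309/141685 - 15725/1368))*398118 = (-209855 - 2163277913/193825080)*398118 = -40677325441313/193825080*398118 = -2699062575007441489/32304180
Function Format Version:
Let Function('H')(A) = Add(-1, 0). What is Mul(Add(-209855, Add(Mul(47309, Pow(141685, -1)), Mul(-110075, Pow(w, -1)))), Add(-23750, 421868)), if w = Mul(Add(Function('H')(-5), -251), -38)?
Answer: Rational(-2699062575007441489, 32304180) ≈ -8.3551e+10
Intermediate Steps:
Function('H')(A) = -1
w = 9576 (w = Mul(Add(-1, -251), -38) = Mul(-252, -38) = 9576)
Mul(Add(-209855, Add(Mul(47309, Pow(141685, -1)), Mul(-110075, Pow(w, -1)))), Add(-23750, 421868)) = Mul(Add(-209855, Add(Mul(47309, Pow(141685, -1)), Mul(-110075, Pow(9576, -1)))), Add(-23750, 421868)) = Mul(Add(-209855, Add(Mul(47309, Rational(1, 141685)), Mul(-110075, Rational(1, 9576)))), 398118) = Mul(Add(-209855, Add(Rational(47309, 141685), Rational(-15725, 1368))), 398118) = Mul(Add(-209855, Rational(-2163277913, 193825080)), 398118) = Mul(Rational(-40677325441313, 193825080), 398118) = Rational(-2699062575007441489, 32304180)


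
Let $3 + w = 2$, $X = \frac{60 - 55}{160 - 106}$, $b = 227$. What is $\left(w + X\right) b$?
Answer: $- \frac{11123}{54} \approx -205.98$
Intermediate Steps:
$X = \frac{5}{54} \approx 0.092593$
$w = -1$ ($w = -3 + 2 = -1$)
$\left(w + X\right) b = \left(-1 + \frac{5}{54}\right) 227 = \left(- \frac{49}{54}\right) 227 = - \frac{11123}{54}$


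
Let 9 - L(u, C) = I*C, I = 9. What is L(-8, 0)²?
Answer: 81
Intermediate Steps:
L(u, C) = 9 - 9*C
L(-8, 0)² = (9 - 9*0)² = (9 + 0)² = 9² = 81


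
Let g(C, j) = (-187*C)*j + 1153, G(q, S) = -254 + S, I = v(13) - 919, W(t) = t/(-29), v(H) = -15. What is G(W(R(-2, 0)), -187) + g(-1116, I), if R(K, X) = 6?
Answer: -194917616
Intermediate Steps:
W(t) = -t/29 (W(t) = t*(-1/29) = -t/29)
I = -934 (I = -15 - 919 = -934)
g(C, j) = 1153 - 187*C*j (g(C, j) = -187*C*j + 1153 = 1153 - 187*C*j)
G(W(R(-2, 0)), -187) + g(-1116, I) = (-254 - 187) + (1153 - 187*(-1116)*(-934)) = -441 + (1153 - 194918328) = -441 - 194917175 = -194917616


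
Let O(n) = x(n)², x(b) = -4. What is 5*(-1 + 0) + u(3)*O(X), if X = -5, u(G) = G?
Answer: 43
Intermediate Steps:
O(n) = 16 (O(n) = (-4)² = 16)
5*(-1 + 0) + u(3)*O(X) = 5*(-1 + 0) + 3*16 = 5*(-1) + 48 = -5 + 48 = 43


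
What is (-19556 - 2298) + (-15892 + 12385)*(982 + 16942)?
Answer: -62881322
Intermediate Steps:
(-19556 - 2298) + (-15892 + 12385)*(982 + 16942) = -21854 - 3507*17924 = -21854 - 62859468 = -62881322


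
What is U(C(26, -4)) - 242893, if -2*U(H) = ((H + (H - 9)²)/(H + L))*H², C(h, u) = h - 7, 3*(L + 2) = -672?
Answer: -100514743/414 ≈ -2.4279e+5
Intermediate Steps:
L = -226 (L = -2 + (⅓)*(-672) = -2 - 224 = -226)
C(h, u) = -7 + h
U(H) = -H²*(H + (-9 + H)²)/(2*(-226 + H)) (U(H) = -(H + (H - 9)²)/(H - 226)*H²/2 = -(H + (-9 + H)²)/(-226 + H)*H²/2 = -H²*(H + (-9 + H)²)/(2*(-226 + H)))
U(C(26, -4)) - 242893 = (-7 + 26)²*(-(-7 + 26) - (-9 + (-7 + 26))²)/(2*(-226 + (-7 + 26))) - 242893 = (½)*19²*(-1*19 - (-9 + 19)²)/(-226 + 19) - 242893 = (½)*361*(-19 - 1*10²)/(-207) - 242893 = (½)*361*(-1/207)*(-19 - 1*100) - 242893 = (½)*361*(-1/207)*(-19 - 100) - 242893 = (½)*361*(-1/207)*(-119) - 242893 = 42959/414 - 242893 = -100514743/414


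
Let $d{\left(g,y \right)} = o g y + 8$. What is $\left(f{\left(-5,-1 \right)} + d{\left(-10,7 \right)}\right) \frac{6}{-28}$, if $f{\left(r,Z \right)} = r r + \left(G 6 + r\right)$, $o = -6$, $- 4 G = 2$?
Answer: $- \frac{1335}{14} \approx -95.357$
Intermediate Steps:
$G = - \frac{1}{2}$ ($G = \left(- \frac{1}{4}\right) 2 = - \frac{1}{2} \approx -0.5$)
$d{\left(g,y \right)} = 8 - 6 g y$ ($d{\left(g,y \right)} = - 6 g y + 8 = 8 - 6 g y$)
$f{\left(r,Z \right)} = -3 + r + r^{2}$ ($f{\left(r,Z \right)} = r r + \left(\left(- \frac{1}{2}\right) 6 + r\right) = r^{2} + \left(-3 + r\right) = -3 + r + r^{2}$)
$\left(f{\left(-5,-1 \right)} + d{\left(-10,7 \right)}\right) \frac{6}{-28} = \left(\left(-3 - 5 + \left(-5\right)^{2}\right) - \left(-8 - 420\right)\right) \frac{6}{-28} = \left(\left(-3 - 5 + 25\right) + \left(8 + 420\right)\right) 6 \left(- \frac{1}{28}\right) = \left(17 + 428\right) \left(- \frac{3}{14}\right) = 445 \left(- \frac{3}{14}\right) = - \frac{1335}{14}$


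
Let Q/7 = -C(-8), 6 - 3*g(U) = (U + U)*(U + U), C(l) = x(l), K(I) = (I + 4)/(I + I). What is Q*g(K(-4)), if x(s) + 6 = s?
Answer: 196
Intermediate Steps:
K(I) = (4 + I)/(2*I) (K(I) = (4 + I)/((2*I)) = (4 + I)*(1/(2*I)) = (4 + I)/(2*I))
x(s) = -6 + s
C(l) = -6 + l
g(U) = 2 - 4*U²/3 (g(U) = 2 - (U + U)*(U + U)/3 = 2 - 2*U*2*U/3 = 2 - 4*U²/3)
Q = 98 (Q = 7*(-(-6 - 8)) = 7*(-1*(-14)) = 7*14 = 98)
Q*g(K(-4)) = 98*(2 - 4*(4 - 4)²/64/3) = 98*(2 - 4*((½)*(-¼)*0)²/3) = 98*(2 - 4/3*0²) = 98*(2 - 4/3*0) = 98*(2 + 0) = 98*2 = 196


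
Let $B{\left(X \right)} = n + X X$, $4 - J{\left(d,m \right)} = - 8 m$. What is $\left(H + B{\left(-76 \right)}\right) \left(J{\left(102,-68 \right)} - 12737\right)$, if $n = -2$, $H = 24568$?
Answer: $-402850734$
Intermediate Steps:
$J{\left(d,m \right)} = 4 + 8 m$ ($J{\left(d,m \right)} = 4 - - 8 m = 4 + 8 m$)
$B{\left(X \right)} = -2 + X^{2}$ ($B{\left(X \right)} = -2 + X X = -2 + X^{2}$)
$\left(H + B{\left(-76 \right)}\right) \left(J{\left(102,-68 \right)} - 12737\right) = \left(24568 - \left(2 - \left(-76\right)^{2}\right)\right) \left(\left(4 + 8 \left(-68\right)\right) - 12737\right) = \left(24568 + \left(-2 + 5776\right)\right) \left(\left(4 - 544\right) - 12737\right) = \left(24568 + 5774\right) \left(-540 - 12737\right) = 30342 \left(-13277\right) = -402850734$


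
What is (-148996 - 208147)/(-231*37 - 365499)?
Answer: 357143/374046 ≈ 0.95481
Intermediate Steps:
(-148996 - 208147)/(-231*37 - 365499) = -357143/(-8547 - 365499) = -357143/(-374046) = -357143*(-1/374046) = 357143/374046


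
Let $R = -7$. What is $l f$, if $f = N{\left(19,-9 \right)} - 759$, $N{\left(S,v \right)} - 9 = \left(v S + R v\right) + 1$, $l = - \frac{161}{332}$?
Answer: $\frac{137977}{332} \approx 415.59$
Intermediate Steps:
$l = - \frac{161}{332}$ ($l = \left(-161\right) \frac{1}{332} = - \frac{161}{332} \approx -0.48494$)
$N{\left(S,v \right)} = 10 - 7 v + S v$ ($N{\left(S,v \right)} = 9 + \left(\left(v S - 7 v\right) + 1\right) = 9 + \left(\left(S v - 7 v\right) + 1\right) = 9 + \left(\left(- 7 v + S v\right) + 1\right) = 9 + \left(1 - 7 v + S v\right) = 10 - 7 v + S v$)
$f = -857$ ($f = \left(10 - -63 + 19 \left(-9\right)\right) - 759 = \left(10 + 63 - 171\right) - 759 = -98 - 759 = -857$)
$l f = \left(- \frac{161}{332}\right) \left(-857\right) = \frac{137977}{332}$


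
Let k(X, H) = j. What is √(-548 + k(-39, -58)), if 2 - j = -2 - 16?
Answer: 4*I*√33 ≈ 22.978*I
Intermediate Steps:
j = 20 (j = 2 - (-2 - 16) = 2 - 1*(-18) = 2 + 18 = 20)
k(X, H) = 20
√(-548 + k(-39, -58)) = √(-548 + 20) = √(-528) = 4*I*√33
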